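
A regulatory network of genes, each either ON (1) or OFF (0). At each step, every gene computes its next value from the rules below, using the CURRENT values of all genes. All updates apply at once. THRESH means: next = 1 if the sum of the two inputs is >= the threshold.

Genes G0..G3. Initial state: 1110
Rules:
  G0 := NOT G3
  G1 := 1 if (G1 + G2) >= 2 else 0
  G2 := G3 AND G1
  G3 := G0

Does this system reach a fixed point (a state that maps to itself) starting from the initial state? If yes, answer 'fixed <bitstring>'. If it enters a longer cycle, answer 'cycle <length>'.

Step 0: 1110
Step 1: G0=NOT G3=NOT 0=1 G1=(1+1>=2)=1 G2=G3&G1=0&1=0 G3=G0=1 -> 1101
Step 2: G0=NOT G3=NOT 1=0 G1=(1+0>=2)=0 G2=G3&G1=1&1=1 G3=G0=1 -> 0011
Step 3: G0=NOT G3=NOT 1=0 G1=(0+1>=2)=0 G2=G3&G1=1&0=0 G3=G0=0 -> 0000
Step 4: G0=NOT G3=NOT 0=1 G1=(0+0>=2)=0 G2=G3&G1=0&0=0 G3=G0=0 -> 1000
Step 5: G0=NOT G3=NOT 0=1 G1=(0+0>=2)=0 G2=G3&G1=0&0=0 G3=G0=1 -> 1001
Step 6: G0=NOT G3=NOT 1=0 G1=(0+0>=2)=0 G2=G3&G1=1&0=0 G3=G0=1 -> 0001
Step 7: G0=NOT G3=NOT 1=0 G1=(0+0>=2)=0 G2=G3&G1=1&0=0 G3=G0=0 -> 0000
Cycle of length 4 starting at step 3 -> no fixed point

Answer: cycle 4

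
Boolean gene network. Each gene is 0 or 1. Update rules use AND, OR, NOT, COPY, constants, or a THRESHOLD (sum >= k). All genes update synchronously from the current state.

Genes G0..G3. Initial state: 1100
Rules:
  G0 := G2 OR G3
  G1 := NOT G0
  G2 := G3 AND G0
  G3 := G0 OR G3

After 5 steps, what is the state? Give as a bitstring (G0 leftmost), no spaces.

Step 1: G0=G2|G3=0|0=0 G1=NOT G0=NOT 1=0 G2=G3&G0=0&1=0 G3=G0|G3=1|0=1 -> 0001
Step 2: G0=G2|G3=0|1=1 G1=NOT G0=NOT 0=1 G2=G3&G0=1&0=0 G3=G0|G3=0|1=1 -> 1101
Step 3: G0=G2|G3=0|1=1 G1=NOT G0=NOT 1=0 G2=G3&G0=1&1=1 G3=G0|G3=1|1=1 -> 1011
Step 4: G0=G2|G3=1|1=1 G1=NOT G0=NOT 1=0 G2=G3&G0=1&1=1 G3=G0|G3=1|1=1 -> 1011
Step 5: G0=G2|G3=1|1=1 G1=NOT G0=NOT 1=0 G2=G3&G0=1&1=1 G3=G0|G3=1|1=1 -> 1011

1011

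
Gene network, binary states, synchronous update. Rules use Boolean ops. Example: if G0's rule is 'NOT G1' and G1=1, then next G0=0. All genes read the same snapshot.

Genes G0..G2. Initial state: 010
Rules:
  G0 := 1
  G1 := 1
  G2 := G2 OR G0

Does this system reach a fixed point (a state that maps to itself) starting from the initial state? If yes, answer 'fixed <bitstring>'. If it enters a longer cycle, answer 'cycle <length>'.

Answer: fixed 111

Derivation:
Step 0: 010
Step 1: G0=1(const) G1=1(const) G2=G2|G0=0|0=0 -> 110
Step 2: G0=1(const) G1=1(const) G2=G2|G0=0|1=1 -> 111
Step 3: G0=1(const) G1=1(const) G2=G2|G0=1|1=1 -> 111
Fixed point reached at step 2: 111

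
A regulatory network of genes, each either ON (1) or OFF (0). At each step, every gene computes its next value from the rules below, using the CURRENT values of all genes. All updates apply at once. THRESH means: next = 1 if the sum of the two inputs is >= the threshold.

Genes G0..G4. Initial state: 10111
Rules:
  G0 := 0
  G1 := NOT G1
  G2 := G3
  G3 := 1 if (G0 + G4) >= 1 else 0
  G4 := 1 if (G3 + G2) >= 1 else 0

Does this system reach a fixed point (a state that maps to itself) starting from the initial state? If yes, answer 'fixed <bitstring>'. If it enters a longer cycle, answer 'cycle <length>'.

Answer: cycle 2

Derivation:
Step 0: 10111
Step 1: G0=0(const) G1=NOT G1=NOT 0=1 G2=G3=1 G3=(1+1>=1)=1 G4=(1+1>=1)=1 -> 01111
Step 2: G0=0(const) G1=NOT G1=NOT 1=0 G2=G3=1 G3=(0+1>=1)=1 G4=(1+1>=1)=1 -> 00111
Step 3: G0=0(const) G1=NOT G1=NOT 0=1 G2=G3=1 G3=(0+1>=1)=1 G4=(1+1>=1)=1 -> 01111
Cycle of length 2 starting at step 1 -> no fixed point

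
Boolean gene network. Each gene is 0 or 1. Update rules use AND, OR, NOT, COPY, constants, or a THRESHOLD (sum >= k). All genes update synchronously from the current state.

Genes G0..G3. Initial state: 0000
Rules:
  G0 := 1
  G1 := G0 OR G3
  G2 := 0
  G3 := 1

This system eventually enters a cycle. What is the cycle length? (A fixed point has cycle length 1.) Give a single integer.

Answer: 1

Derivation:
Step 0: 0000
Step 1: G0=1(const) G1=G0|G3=0|0=0 G2=0(const) G3=1(const) -> 1001
Step 2: G0=1(const) G1=G0|G3=1|1=1 G2=0(const) G3=1(const) -> 1101
Step 3: G0=1(const) G1=G0|G3=1|1=1 G2=0(const) G3=1(const) -> 1101
State from step 3 equals state from step 2 -> cycle length 1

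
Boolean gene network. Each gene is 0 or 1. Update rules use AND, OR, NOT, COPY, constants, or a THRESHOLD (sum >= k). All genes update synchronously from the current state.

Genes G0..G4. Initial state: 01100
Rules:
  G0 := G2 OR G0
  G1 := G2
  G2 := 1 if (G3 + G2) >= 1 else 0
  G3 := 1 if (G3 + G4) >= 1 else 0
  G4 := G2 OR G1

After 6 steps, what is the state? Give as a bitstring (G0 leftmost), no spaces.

Step 1: G0=G2|G0=1|0=1 G1=G2=1 G2=(0+1>=1)=1 G3=(0+0>=1)=0 G4=G2|G1=1|1=1 -> 11101
Step 2: G0=G2|G0=1|1=1 G1=G2=1 G2=(0+1>=1)=1 G3=(0+1>=1)=1 G4=G2|G1=1|1=1 -> 11111
Step 3: G0=G2|G0=1|1=1 G1=G2=1 G2=(1+1>=1)=1 G3=(1+1>=1)=1 G4=G2|G1=1|1=1 -> 11111
Step 4: G0=G2|G0=1|1=1 G1=G2=1 G2=(1+1>=1)=1 G3=(1+1>=1)=1 G4=G2|G1=1|1=1 -> 11111
Step 5: G0=G2|G0=1|1=1 G1=G2=1 G2=(1+1>=1)=1 G3=(1+1>=1)=1 G4=G2|G1=1|1=1 -> 11111
Step 6: G0=G2|G0=1|1=1 G1=G2=1 G2=(1+1>=1)=1 G3=(1+1>=1)=1 G4=G2|G1=1|1=1 -> 11111

11111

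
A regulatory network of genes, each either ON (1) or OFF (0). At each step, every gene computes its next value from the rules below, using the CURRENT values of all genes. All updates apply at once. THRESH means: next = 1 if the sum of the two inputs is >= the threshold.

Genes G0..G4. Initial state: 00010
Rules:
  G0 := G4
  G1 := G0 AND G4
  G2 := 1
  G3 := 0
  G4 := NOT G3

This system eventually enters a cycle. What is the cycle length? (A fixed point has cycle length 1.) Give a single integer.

Answer: 1

Derivation:
Step 0: 00010
Step 1: G0=G4=0 G1=G0&G4=0&0=0 G2=1(const) G3=0(const) G4=NOT G3=NOT 1=0 -> 00100
Step 2: G0=G4=0 G1=G0&G4=0&0=0 G2=1(const) G3=0(const) G4=NOT G3=NOT 0=1 -> 00101
Step 3: G0=G4=1 G1=G0&G4=0&1=0 G2=1(const) G3=0(const) G4=NOT G3=NOT 0=1 -> 10101
Step 4: G0=G4=1 G1=G0&G4=1&1=1 G2=1(const) G3=0(const) G4=NOT G3=NOT 0=1 -> 11101
Step 5: G0=G4=1 G1=G0&G4=1&1=1 G2=1(const) G3=0(const) G4=NOT G3=NOT 0=1 -> 11101
State from step 5 equals state from step 4 -> cycle length 1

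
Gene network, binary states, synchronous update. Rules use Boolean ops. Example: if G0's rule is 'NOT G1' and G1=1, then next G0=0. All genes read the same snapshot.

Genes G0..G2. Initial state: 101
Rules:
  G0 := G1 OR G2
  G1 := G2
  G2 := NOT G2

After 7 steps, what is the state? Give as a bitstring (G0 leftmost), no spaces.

Step 1: G0=G1|G2=0|1=1 G1=G2=1 G2=NOT G2=NOT 1=0 -> 110
Step 2: G0=G1|G2=1|0=1 G1=G2=0 G2=NOT G2=NOT 0=1 -> 101
Step 3: G0=G1|G2=0|1=1 G1=G2=1 G2=NOT G2=NOT 1=0 -> 110
Step 4: G0=G1|G2=1|0=1 G1=G2=0 G2=NOT G2=NOT 0=1 -> 101
Step 5: G0=G1|G2=0|1=1 G1=G2=1 G2=NOT G2=NOT 1=0 -> 110
Step 6: G0=G1|G2=1|0=1 G1=G2=0 G2=NOT G2=NOT 0=1 -> 101
Step 7: G0=G1|G2=0|1=1 G1=G2=1 G2=NOT G2=NOT 1=0 -> 110

110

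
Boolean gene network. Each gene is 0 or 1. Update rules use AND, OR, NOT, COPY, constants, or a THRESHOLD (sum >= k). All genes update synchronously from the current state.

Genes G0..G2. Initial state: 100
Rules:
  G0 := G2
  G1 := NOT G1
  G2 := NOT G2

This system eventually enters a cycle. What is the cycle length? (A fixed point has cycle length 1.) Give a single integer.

Step 0: 100
Step 1: G0=G2=0 G1=NOT G1=NOT 0=1 G2=NOT G2=NOT 0=1 -> 011
Step 2: G0=G2=1 G1=NOT G1=NOT 1=0 G2=NOT G2=NOT 1=0 -> 100
State from step 2 equals state from step 0 -> cycle length 2

Answer: 2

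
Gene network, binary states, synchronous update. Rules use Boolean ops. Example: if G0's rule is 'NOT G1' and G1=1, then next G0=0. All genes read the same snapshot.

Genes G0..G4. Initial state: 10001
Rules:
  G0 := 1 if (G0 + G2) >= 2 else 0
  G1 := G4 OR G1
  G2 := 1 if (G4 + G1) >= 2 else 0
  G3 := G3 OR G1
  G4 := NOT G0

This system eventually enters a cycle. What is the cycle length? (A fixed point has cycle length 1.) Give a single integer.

Step 0: 10001
Step 1: G0=(1+0>=2)=0 G1=G4|G1=1|0=1 G2=(1+0>=2)=0 G3=G3|G1=0|0=0 G4=NOT G0=NOT 1=0 -> 01000
Step 2: G0=(0+0>=2)=0 G1=G4|G1=0|1=1 G2=(0+1>=2)=0 G3=G3|G1=0|1=1 G4=NOT G0=NOT 0=1 -> 01011
Step 3: G0=(0+0>=2)=0 G1=G4|G1=1|1=1 G2=(1+1>=2)=1 G3=G3|G1=1|1=1 G4=NOT G0=NOT 0=1 -> 01111
Step 4: G0=(0+1>=2)=0 G1=G4|G1=1|1=1 G2=(1+1>=2)=1 G3=G3|G1=1|1=1 G4=NOT G0=NOT 0=1 -> 01111
State from step 4 equals state from step 3 -> cycle length 1

Answer: 1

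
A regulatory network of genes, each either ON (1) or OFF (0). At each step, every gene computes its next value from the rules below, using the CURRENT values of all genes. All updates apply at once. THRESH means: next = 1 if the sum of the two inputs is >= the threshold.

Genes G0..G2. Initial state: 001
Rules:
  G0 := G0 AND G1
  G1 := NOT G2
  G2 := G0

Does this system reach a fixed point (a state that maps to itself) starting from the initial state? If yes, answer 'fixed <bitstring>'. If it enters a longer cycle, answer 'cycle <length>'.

Step 0: 001
Step 1: G0=G0&G1=0&0=0 G1=NOT G2=NOT 1=0 G2=G0=0 -> 000
Step 2: G0=G0&G1=0&0=0 G1=NOT G2=NOT 0=1 G2=G0=0 -> 010
Step 3: G0=G0&G1=0&1=0 G1=NOT G2=NOT 0=1 G2=G0=0 -> 010
Fixed point reached at step 2: 010

Answer: fixed 010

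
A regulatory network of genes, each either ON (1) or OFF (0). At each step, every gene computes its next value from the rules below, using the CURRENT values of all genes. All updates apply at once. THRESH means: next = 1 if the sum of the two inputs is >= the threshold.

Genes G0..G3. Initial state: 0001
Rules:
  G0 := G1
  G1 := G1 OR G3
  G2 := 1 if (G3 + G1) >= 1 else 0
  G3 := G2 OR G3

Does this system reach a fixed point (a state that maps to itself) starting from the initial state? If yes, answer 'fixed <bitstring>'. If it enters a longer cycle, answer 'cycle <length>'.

Step 0: 0001
Step 1: G0=G1=0 G1=G1|G3=0|1=1 G2=(1+0>=1)=1 G3=G2|G3=0|1=1 -> 0111
Step 2: G0=G1=1 G1=G1|G3=1|1=1 G2=(1+1>=1)=1 G3=G2|G3=1|1=1 -> 1111
Step 3: G0=G1=1 G1=G1|G3=1|1=1 G2=(1+1>=1)=1 G3=G2|G3=1|1=1 -> 1111
Fixed point reached at step 2: 1111

Answer: fixed 1111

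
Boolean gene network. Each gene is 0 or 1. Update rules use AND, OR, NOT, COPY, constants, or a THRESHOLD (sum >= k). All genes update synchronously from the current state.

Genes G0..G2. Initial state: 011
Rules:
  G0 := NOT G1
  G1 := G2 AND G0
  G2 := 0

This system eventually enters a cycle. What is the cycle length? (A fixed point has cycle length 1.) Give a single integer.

Step 0: 011
Step 1: G0=NOT G1=NOT 1=0 G1=G2&G0=1&0=0 G2=0(const) -> 000
Step 2: G0=NOT G1=NOT 0=1 G1=G2&G0=0&0=0 G2=0(const) -> 100
Step 3: G0=NOT G1=NOT 0=1 G1=G2&G0=0&1=0 G2=0(const) -> 100
State from step 3 equals state from step 2 -> cycle length 1

Answer: 1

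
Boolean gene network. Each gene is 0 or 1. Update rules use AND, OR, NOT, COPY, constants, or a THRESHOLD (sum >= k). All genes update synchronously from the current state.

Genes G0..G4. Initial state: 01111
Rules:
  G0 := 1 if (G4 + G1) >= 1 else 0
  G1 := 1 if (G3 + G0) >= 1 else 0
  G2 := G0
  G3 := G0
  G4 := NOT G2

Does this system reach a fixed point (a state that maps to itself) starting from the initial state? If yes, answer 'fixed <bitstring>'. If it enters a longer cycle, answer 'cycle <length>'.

Answer: fixed 11110

Derivation:
Step 0: 01111
Step 1: G0=(1+1>=1)=1 G1=(1+0>=1)=1 G2=G0=0 G3=G0=0 G4=NOT G2=NOT 1=0 -> 11000
Step 2: G0=(0+1>=1)=1 G1=(0+1>=1)=1 G2=G0=1 G3=G0=1 G4=NOT G2=NOT 0=1 -> 11111
Step 3: G0=(1+1>=1)=1 G1=(1+1>=1)=1 G2=G0=1 G3=G0=1 G4=NOT G2=NOT 1=0 -> 11110
Step 4: G0=(0+1>=1)=1 G1=(1+1>=1)=1 G2=G0=1 G3=G0=1 G4=NOT G2=NOT 1=0 -> 11110
Fixed point reached at step 3: 11110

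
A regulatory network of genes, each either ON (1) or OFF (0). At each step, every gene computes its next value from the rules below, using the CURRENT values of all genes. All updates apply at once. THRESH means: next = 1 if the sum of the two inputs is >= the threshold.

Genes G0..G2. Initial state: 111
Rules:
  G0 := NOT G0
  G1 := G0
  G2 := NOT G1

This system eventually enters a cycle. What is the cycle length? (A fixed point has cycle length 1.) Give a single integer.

Answer: 2

Derivation:
Step 0: 111
Step 1: G0=NOT G0=NOT 1=0 G1=G0=1 G2=NOT G1=NOT 1=0 -> 010
Step 2: G0=NOT G0=NOT 0=1 G1=G0=0 G2=NOT G1=NOT 1=0 -> 100
Step 3: G0=NOT G0=NOT 1=0 G1=G0=1 G2=NOT G1=NOT 0=1 -> 011
Step 4: G0=NOT G0=NOT 0=1 G1=G0=0 G2=NOT G1=NOT 1=0 -> 100
State from step 4 equals state from step 2 -> cycle length 2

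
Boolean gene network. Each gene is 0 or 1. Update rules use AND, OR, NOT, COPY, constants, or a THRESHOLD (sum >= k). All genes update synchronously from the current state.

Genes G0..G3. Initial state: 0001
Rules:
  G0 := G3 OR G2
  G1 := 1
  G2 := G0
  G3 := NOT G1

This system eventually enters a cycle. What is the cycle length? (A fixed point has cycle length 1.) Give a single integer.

Answer: 1

Derivation:
Step 0: 0001
Step 1: G0=G3|G2=1|0=1 G1=1(const) G2=G0=0 G3=NOT G1=NOT 0=1 -> 1101
Step 2: G0=G3|G2=1|0=1 G1=1(const) G2=G0=1 G3=NOT G1=NOT 1=0 -> 1110
Step 3: G0=G3|G2=0|1=1 G1=1(const) G2=G0=1 G3=NOT G1=NOT 1=0 -> 1110
State from step 3 equals state from step 2 -> cycle length 1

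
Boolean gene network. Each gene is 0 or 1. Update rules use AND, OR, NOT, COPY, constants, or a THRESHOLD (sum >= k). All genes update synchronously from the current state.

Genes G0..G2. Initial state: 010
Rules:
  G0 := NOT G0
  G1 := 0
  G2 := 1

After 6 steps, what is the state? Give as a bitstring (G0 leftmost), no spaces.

Step 1: G0=NOT G0=NOT 0=1 G1=0(const) G2=1(const) -> 101
Step 2: G0=NOT G0=NOT 1=0 G1=0(const) G2=1(const) -> 001
Step 3: G0=NOT G0=NOT 0=1 G1=0(const) G2=1(const) -> 101
Step 4: G0=NOT G0=NOT 1=0 G1=0(const) G2=1(const) -> 001
Step 5: G0=NOT G0=NOT 0=1 G1=0(const) G2=1(const) -> 101
Step 6: G0=NOT G0=NOT 1=0 G1=0(const) G2=1(const) -> 001

001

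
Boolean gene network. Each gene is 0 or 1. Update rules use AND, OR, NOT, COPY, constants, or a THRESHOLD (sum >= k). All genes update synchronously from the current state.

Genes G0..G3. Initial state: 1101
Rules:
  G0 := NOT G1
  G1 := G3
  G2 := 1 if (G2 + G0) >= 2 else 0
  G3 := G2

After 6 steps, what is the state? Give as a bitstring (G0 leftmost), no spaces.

Step 1: G0=NOT G1=NOT 1=0 G1=G3=1 G2=(0+1>=2)=0 G3=G2=0 -> 0100
Step 2: G0=NOT G1=NOT 1=0 G1=G3=0 G2=(0+0>=2)=0 G3=G2=0 -> 0000
Step 3: G0=NOT G1=NOT 0=1 G1=G3=0 G2=(0+0>=2)=0 G3=G2=0 -> 1000
Step 4: G0=NOT G1=NOT 0=1 G1=G3=0 G2=(0+1>=2)=0 G3=G2=0 -> 1000
Step 5: G0=NOT G1=NOT 0=1 G1=G3=0 G2=(0+1>=2)=0 G3=G2=0 -> 1000
Step 6: G0=NOT G1=NOT 0=1 G1=G3=0 G2=(0+1>=2)=0 G3=G2=0 -> 1000

1000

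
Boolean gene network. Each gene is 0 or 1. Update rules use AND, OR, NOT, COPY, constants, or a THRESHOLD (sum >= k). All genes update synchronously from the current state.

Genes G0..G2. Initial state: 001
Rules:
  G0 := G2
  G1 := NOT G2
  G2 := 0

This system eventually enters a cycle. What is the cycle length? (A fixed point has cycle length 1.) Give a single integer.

Answer: 1

Derivation:
Step 0: 001
Step 1: G0=G2=1 G1=NOT G2=NOT 1=0 G2=0(const) -> 100
Step 2: G0=G2=0 G1=NOT G2=NOT 0=1 G2=0(const) -> 010
Step 3: G0=G2=0 G1=NOT G2=NOT 0=1 G2=0(const) -> 010
State from step 3 equals state from step 2 -> cycle length 1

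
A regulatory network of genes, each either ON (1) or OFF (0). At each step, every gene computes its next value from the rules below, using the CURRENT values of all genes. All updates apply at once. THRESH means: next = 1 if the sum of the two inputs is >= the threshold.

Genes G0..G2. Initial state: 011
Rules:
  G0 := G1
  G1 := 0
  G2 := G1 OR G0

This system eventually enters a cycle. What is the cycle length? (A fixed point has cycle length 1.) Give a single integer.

Answer: 1

Derivation:
Step 0: 011
Step 1: G0=G1=1 G1=0(const) G2=G1|G0=1|0=1 -> 101
Step 2: G0=G1=0 G1=0(const) G2=G1|G0=0|1=1 -> 001
Step 3: G0=G1=0 G1=0(const) G2=G1|G0=0|0=0 -> 000
Step 4: G0=G1=0 G1=0(const) G2=G1|G0=0|0=0 -> 000
State from step 4 equals state from step 3 -> cycle length 1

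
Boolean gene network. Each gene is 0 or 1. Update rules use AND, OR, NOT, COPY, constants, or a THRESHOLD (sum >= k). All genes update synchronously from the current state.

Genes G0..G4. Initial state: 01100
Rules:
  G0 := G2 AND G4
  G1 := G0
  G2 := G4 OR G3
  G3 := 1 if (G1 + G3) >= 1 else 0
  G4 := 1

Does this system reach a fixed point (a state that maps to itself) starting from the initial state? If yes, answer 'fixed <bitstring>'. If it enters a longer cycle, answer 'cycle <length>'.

Answer: fixed 11111

Derivation:
Step 0: 01100
Step 1: G0=G2&G4=1&0=0 G1=G0=0 G2=G4|G3=0|0=0 G3=(1+0>=1)=1 G4=1(const) -> 00011
Step 2: G0=G2&G4=0&1=0 G1=G0=0 G2=G4|G3=1|1=1 G3=(0+1>=1)=1 G4=1(const) -> 00111
Step 3: G0=G2&G4=1&1=1 G1=G0=0 G2=G4|G3=1|1=1 G3=(0+1>=1)=1 G4=1(const) -> 10111
Step 4: G0=G2&G4=1&1=1 G1=G0=1 G2=G4|G3=1|1=1 G3=(0+1>=1)=1 G4=1(const) -> 11111
Step 5: G0=G2&G4=1&1=1 G1=G0=1 G2=G4|G3=1|1=1 G3=(1+1>=1)=1 G4=1(const) -> 11111
Fixed point reached at step 4: 11111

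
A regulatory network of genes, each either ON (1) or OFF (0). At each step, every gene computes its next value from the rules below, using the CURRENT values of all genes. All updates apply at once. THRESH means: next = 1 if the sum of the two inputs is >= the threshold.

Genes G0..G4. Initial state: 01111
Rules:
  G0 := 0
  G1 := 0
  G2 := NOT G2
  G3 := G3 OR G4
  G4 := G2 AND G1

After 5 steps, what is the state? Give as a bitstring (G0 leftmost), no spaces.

Step 1: G0=0(const) G1=0(const) G2=NOT G2=NOT 1=0 G3=G3|G4=1|1=1 G4=G2&G1=1&1=1 -> 00011
Step 2: G0=0(const) G1=0(const) G2=NOT G2=NOT 0=1 G3=G3|G4=1|1=1 G4=G2&G1=0&0=0 -> 00110
Step 3: G0=0(const) G1=0(const) G2=NOT G2=NOT 1=0 G3=G3|G4=1|0=1 G4=G2&G1=1&0=0 -> 00010
Step 4: G0=0(const) G1=0(const) G2=NOT G2=NOT 0=1 G3=G3|G4=1|0=1 G4=G2&G1=0&0=0 -> 00110
Step 5: G0=0(const) G1=0(const) G2=NOT G2=NOT 1=0 G3=G3|G4=1|0=1 G4=G2&G1=1&0=0 -> 00010

00010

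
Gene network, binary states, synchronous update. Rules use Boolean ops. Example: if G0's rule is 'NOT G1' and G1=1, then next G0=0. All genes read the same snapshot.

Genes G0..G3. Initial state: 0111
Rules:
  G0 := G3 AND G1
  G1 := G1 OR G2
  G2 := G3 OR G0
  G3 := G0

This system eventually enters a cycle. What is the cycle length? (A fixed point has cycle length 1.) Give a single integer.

Answer: 2

Derivation:
Step 0: 0111
Step 1: G0=G3&G1=1&1=1 G1=G1|G2=1|1=1 G2=G3|G0=1|0=1 G3=G0=0 -> 1110
Step 2: G0=G3&G1=0&1=0 G1=G1|G2=1|1=1 G2=G3|G0=0|1=1 G3=G0=1 -> 0111
State from step 2 equals state from step 0 -> cycle length 2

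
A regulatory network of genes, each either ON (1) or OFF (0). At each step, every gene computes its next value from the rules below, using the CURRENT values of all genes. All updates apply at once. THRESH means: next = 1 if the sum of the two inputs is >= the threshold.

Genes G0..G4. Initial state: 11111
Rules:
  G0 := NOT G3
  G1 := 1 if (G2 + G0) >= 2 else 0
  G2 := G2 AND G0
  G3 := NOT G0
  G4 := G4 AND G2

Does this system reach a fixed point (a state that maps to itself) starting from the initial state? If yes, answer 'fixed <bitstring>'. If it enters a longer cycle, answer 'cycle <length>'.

Step 0: 11111
Step 1: G0=NOT G3=NOT 1=0 G1=(1+1>=2)=1 G2=G2&G0=1&1=1 G3=NOT G0=NOT 1=0 G4=G4&G2=1&1=1 -> 01101
Step 2: G0=NOT G3=NOT 0=1 G1=(1+0>=2)=0 G2=G2&G0=1&0=0 G3=NOT G0=NOT 0=1 G4=G4&G2=1&1=1 -> 10011
Step 3: G0=NOT G3=NOT 1=0 G1=(0+1>=2)=0 G2=G2&G0=0&1=0 G3=NOT G0=NOT 1=0 G4=G4&G2=1&0=0 -> 00000
Step 4: G0=NOT G3=NOT 0=1 G1=(0+0>=2)=0 G2=G2&G0=0&0=0 G3=NOT G0=NOT 0=1 G4=G4&G2=0&0=0 -> 10010
Step 5: G0=NOT G3=NOT 1=0 G1=(0+1>=2)=0 G2=G2&G0=0&1=0 G3=NOT G0=NOT 1=0 G4=G4&G2=0&0=0 -> 00000
Cycle of length 2 starting at step 3 -> no fixed point

Answer: cycle 2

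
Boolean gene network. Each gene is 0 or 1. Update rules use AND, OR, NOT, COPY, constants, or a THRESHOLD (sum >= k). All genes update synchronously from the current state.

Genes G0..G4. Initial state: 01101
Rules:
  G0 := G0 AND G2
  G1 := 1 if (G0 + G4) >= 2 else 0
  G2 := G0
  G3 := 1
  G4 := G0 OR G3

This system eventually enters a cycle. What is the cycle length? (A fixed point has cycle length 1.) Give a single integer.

Step 0: 01101
Step 1: G0=G0&G2=0&1=0 G1=(0+1>=2)=0 G2=G0=0 G3=1(const) G4=G0|G3=0|0=0 -> 00010
Step 2: G0=G0&G2=0&0=0 G1=(0+0>=2)=0 G2=G0=0 G3=1(const) G4=G0|G3=0|1=1 -> 00011
Step 3: G0=G0&G2=0&0=0 G1=(0+1>=2)=0 G2=G0=0 G3=1(const) G4=G0|G3=0|1=1 -> 00011
State from step 3 equals state from step 2 -> cycle length 1

Answer: 1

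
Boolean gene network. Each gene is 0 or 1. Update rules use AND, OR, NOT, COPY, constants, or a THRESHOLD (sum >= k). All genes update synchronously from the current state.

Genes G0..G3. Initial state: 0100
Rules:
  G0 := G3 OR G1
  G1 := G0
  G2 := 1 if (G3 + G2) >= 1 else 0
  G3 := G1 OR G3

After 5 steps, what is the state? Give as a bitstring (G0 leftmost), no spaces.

Step 1: G0=G3|G1=0|1=1 G1=G0=0 G2=(0+0>=1)=0 G3=G1|G3=1|0=1 -> 1001
Step 2: G0=G3|G1=1|0=1 G1=G0=1 G2=(1+0>=1)=1 G3=G1|G3=0|1=1 -> 1111
Step 3: G0=G3|G1=1|1=1 G1=G0=1 G2=(1+1>=1)=1 G3=G1|G3=1|1=1 -> 1111
Step 4: G0=G3|G1=1|1=1 G1=G0=1 G2=(1+1>=1)=1 G3=G1|G3=1|1=1 -> 1111
Step 5: G0=G3|G1=1|1=1 G1=G0=1 G2=(1+1>=1)=1 G3=G1|G3=1|1=1 -> 1111

1111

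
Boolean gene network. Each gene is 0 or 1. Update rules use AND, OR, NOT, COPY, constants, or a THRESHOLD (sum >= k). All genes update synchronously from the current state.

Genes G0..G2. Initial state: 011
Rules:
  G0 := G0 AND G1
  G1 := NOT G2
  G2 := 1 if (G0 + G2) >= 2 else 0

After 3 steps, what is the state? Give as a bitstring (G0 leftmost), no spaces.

Step 1: G0=G0&G1=0&1=0 G1=NOT G2=NOT 1=0 G2=(0+1>=2)=0 -> 000
Step 2: G0=G0&G1=0&0=0 G1=NOT G2=NOT 0=1 G2=(0+0>=2)=0 -> 010
Step 3: G0=G0&G1=0&1=0 G1=NOT G2=NOT 0=1 G2=(0+0>=2)=0 -> 010

010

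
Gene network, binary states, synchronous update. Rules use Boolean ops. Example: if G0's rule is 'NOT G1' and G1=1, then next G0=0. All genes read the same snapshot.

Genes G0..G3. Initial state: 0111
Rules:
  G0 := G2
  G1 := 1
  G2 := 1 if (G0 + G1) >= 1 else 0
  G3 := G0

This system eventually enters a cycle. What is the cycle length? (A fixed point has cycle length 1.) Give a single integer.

Answer: 1

Derivation:
Step 0: 0111
Step 1: G0=G2=1 G1=1(const) G2=(0+1>=1)=1 G3=G0=0 -> 1110
Step 2: G0=G2=1 G1=1(const) G2=(1+1>=1)=1 G3=G0=1 -> 1111
Step 3: G0=G2=1 G1=1(const) G2=(1+1>=1)=1 G3=G0=1 -> 1111
State from step 3 equals state from step 2 -> cycle length 1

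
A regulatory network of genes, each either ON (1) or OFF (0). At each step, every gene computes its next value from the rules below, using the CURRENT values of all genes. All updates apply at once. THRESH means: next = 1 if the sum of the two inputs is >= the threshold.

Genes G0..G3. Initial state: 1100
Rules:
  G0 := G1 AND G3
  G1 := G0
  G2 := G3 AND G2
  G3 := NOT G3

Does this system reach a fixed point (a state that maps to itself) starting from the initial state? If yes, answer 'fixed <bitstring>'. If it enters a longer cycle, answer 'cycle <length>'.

Answer: cycle 2

Derivation:
Step 0: 1100
Step 1: G0=G1&G3=1&0=0 G1=G0=1 G2=G3&G2=0&0=0 G3=NOT G3=NOT 0=1 -> 0101
Step 2: G0=G1&G3=1&1=1 G1=G0=0 G2=G3&G2=1&0=0 G3=NOT G3=NOT 1=0 -> 1000
Step 3: G0=G1&G3=0&0=0 G1=G0=1 G2=G3&G2=0&0=0 G3=NOT G3=NOT 0=1 -> 0101
Cycle of length 2 starting at step 1 -> no fixed point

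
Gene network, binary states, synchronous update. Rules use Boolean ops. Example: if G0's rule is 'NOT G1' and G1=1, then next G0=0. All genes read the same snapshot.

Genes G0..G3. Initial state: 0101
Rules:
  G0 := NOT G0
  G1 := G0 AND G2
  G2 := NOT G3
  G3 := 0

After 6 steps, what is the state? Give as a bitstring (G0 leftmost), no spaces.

Step 1: G0=NOT G0=NOT 0=1 G1=G0&G2=0&0=0 G2=NOT G3=NOT 1=0 G3=0(const) -> 1000
Step 2: G0=NOT G0=NOT 1=0 G1=G0&G2=1&0=0 G2=NOT G3=NOT 0=1 G3=0(const) -> 0010
Step 3: G0=NOT G0=NOT 0=1 G1=G0&G2=0&1=0 G2=NOT G3=NOT 0=1 G3=0(const) -> 1010
Step 4: G0=NOT G0=NOT 1=0 G1=G0&G2=1&1=1 G2=NOT G3=NOT 0=1 G3=0(const) -> 0110
Step 5: G0=NOT G0=NOT 0=1 G1=G0&G2=0&1=0 G2=NOT G3=NOT 0=1 G3=0(const) -> 1010
Step 6: G0=NOT G0=NOT 1=0 G1=G0&G2=1&1=1 G2=NOT G3=NOT 0=1 G3=0(const) -> 0110

0110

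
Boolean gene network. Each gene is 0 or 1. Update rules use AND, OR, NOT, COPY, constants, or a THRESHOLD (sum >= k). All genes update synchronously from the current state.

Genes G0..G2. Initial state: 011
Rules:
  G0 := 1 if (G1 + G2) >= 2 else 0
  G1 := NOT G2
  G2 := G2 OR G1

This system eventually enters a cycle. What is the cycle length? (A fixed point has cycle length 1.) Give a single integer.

Answer: 1

Derivation:
Step 0: 011
Step 1: G0=(1+1>=2)=1 G1=NOT G2=NOT 1=0 G2=G2|G1=1|1=1 -> 101
Step 2: G0=(0+1>=2)=0 G1=NOT G2=NOT 1=0 G2=G2|G1=1|0=1 -> 001
Step 3: G0=(0+1>=2)=0 G1=NOT G2=NOT 1=0 G2=G2|G1=1|0=1 -> 001
State from step 3 equals state from step 2 -> cycle length 1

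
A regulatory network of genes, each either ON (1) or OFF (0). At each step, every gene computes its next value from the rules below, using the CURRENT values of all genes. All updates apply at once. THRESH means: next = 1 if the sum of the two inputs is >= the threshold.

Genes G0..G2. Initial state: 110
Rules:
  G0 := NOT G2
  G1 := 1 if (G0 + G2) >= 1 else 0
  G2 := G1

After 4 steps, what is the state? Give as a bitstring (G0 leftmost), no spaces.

Step 1: G0=NOT G2=NOT 0=1 G1=(1+0>=1)=1 G2=G1=1 -> 111
Step 2: G0=NOT G2=NOT 1=0 G1=(1+1>=1)=1 G2=G1=1 -> 011
Step 3: G0=NOT G2=NOT 1=0 G1=(0+1>=1)=1 G2=G1=1 -> 011
Step 4: G0=NOT G2=NOT 1=0 G1=(0+1>=1)=1 G2=G1=1 -> 011

011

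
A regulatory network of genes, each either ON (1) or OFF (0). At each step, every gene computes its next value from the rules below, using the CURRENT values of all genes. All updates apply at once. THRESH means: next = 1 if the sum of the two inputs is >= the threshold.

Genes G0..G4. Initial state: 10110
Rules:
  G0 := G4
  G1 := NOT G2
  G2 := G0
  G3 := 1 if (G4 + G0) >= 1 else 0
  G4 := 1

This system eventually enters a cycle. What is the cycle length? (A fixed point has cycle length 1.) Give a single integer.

Step 0: 10110
Step 1: G0=G4=0 G1=NOT G2=NOT 1=0 G2=G0=1 G3=(0+1>=1)=1 G4=1(const) -> 00111
Step 2: G0=G4=1 G1=NOT G2=NOT 1=0 G2=G0=0 G3=(1+0>=1)=1 G4=1(const) -> 10011
Step 3: G0=G4=1 G1=NOT G2=NOT 0=1 G2=G0=1 G3=(1+1>=1)=1 G4=1(const) -> 11111
Step 4: G0=G4=1 G1=NOT G2=NOT 1=0 G2=G0=1 G3=(1+1>=1)=1 G4=1(const) -> 10111
Step 5: G0=G4=1 G1=NOT G2=NOT 1=0 G2=G0=1 G3=(1+1>=1)=1 G4=1(const) -> 10111
State from step 5 equals state from step 4 -> cycle length 1

Answer: 1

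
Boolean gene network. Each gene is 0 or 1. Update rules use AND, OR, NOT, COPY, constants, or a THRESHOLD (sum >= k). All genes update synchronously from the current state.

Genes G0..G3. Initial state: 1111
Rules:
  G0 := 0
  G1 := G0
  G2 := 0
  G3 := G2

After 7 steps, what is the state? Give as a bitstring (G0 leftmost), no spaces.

Step 1: G0=0(const) G1=G0=1 G2=0(const) G3=G2=1 -> 0101
Step 2: G0=0(const) G1=G0=0 G2=0(const) G3=G2=0 -> 0000
Step 3: G0=0(const) G1=G0=0 G2=0(const) G3=G2=0 -> 0000
Step 4: G0=0(const) G1=G0=0 G2=0(const) G3=G2=0 -> 0000
Step 5: G0=0(const) G1=G0=0 G2=0(const) G3=G2=0 -> 0000
Step 6: G0=0(const) G1=G0=0 G2=0(const) G3=G2=0 -> 0000
Step 7: G0=0(const) G1=G0=0 G2=0(const) G3=G2=0 -> 0000

0000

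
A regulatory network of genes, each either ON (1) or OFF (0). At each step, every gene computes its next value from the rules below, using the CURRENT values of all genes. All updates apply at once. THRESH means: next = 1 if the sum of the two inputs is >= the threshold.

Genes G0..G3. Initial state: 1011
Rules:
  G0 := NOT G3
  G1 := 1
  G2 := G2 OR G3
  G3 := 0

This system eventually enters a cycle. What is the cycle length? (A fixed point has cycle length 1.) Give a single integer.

Answer: 1

Derivation:
Step 0: 1011
Step 1: G0=NOT G3=NOT 1=0 G1=1(const) G2=G2|G3=1|1=1 G3=0(const) -> 0110
Step 2: G0=NOT G3=NOT 0=1 G1=1(const) G2=G2|G3=1|0=1 G3=0(const) -> 1110
Step 3: G0=NOT G3=NOT 0=1 G1=1(const) G2=G2|G3=1|0=1 G3=0(const) -> 1110
State from step 3 equals state from step 2 -> cycle length 1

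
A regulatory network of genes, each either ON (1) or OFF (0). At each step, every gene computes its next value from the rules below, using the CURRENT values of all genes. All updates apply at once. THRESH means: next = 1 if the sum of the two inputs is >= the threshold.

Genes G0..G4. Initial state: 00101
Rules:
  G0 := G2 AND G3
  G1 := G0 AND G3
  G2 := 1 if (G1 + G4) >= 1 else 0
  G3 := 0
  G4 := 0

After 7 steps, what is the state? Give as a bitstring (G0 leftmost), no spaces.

Step 1: G0=G2&G3=1&0=0 G1=G0&G3=0&0=0 G2=(0+1>=1)=1 G3=0(const) G4=0(const) -> 00100
Step 2: G0=G2&G3=1&0=0 G1=G0&G3=0&0=0 G2=(0+0>=1)=0 G3=0(const) G4=0(const) -> 00000
Step 3: G0=G2&G3=0&0=0 G1=G0&G3=0&0=0 G2=(0+0>=1)=0 G3=0(const) G4=0(const) -> 00000
Step 4: G0=G2&G3=0&0=0 G1=G0&G3=0&0=0 G2=(0+0>=1)=0 G3=0(const) G4=0(const) -> 00000
Step 5: G0=G2&G3=0&0=0 G1=G0&G3=0&0=0 G2=(0+0>=1)=0 G3=0(const) G4=0(const) -> 00000
Step 6: G0=G2&G3=0&0=0 G1=G0&G3=0&0=0 G2=(0+0>=1)=0 G3=0(const) G4=0(const) -> 00000
Step 7: G0=G2&G3=0&0=0 G1=G0&G3=0&0=0 G2=(0+0>=1)=0 G3=0(const) G4=0(const) -> 00000

00000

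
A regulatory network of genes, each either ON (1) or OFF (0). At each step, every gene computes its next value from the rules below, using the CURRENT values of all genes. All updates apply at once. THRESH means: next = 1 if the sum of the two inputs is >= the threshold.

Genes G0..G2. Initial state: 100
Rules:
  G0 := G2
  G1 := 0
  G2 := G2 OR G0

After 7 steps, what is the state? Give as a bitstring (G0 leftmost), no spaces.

Step 1: G0=G2=0 G1=0(const) G2=G2|G0=0|1=1 -> 001
Step 2: G0=G2=1 G1=0(const) G2=G2|G0=1|0=1 -> 101
Step 3: G0=G2=1 G1=0(const) G2=G2|G0=1|1=1 -> 101
Step 4: G0=G2=1 G1=0(const) G2=G2|G0=1|1=1 -> 101
Step 5: G0=G2=1 G1=0(const) G2=G2|G0=1|1=1 -> 101
Step 6: G0=G2=1 G1=0(const) G2=G2|G0=1|1=1 -> 101
Step 7: G0=G2=1 G1=0(const) G2=G2|G0=1|1=1 -> 101

101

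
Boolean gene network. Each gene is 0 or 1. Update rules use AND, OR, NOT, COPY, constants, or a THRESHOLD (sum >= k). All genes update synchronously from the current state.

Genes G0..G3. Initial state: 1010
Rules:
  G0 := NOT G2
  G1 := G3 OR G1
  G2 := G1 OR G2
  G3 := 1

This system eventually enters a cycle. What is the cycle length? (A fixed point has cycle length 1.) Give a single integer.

Step 0: 1010
Step 1: G0=NOT G2=NOT 1=0 G1=G3|G1=0|0=0 G2=G1|G2=0|1=1 G3=1(const) -> 0011
Step 2: G0=NOT G2=NOT 1=0 G1=G3|G1=1|0=1 G2=G1|G2=0|1=1 G3=1(const) -> 0111
Step 3: G0=NOT G2=NOT 1=0 G1=G3|G1=1|1=1 G2=G1|G2=1|1=1 G3=1(const) -> 0111
State from step 3 equals state from step 2 -> cycle length 1

Answer: 1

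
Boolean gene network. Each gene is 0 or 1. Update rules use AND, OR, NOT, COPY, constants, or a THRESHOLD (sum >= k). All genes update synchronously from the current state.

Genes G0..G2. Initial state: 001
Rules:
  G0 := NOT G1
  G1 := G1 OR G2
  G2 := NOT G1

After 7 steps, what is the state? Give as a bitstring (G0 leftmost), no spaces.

Step 1: G0=NOT G1=NOT 0=1 G1=G1|G2=0|1=1 G2=NOT G1=NOT 0=1 -> 111
Step 2: G0=NOT G1=NOT 1=0 G1=G1|G2=1|1=1 G2=NOT G1=NOT 1=0 -> 010
Step 3: G0=NOT G1=NOT 1=0 G1=G1|G2=1|0=1 G2=NOT G1=NOT 1=0 -> 010
Step 4: G0=NOT G1=NOT 1=0 G1=G1|G2=1|0=1 G2=NOT G1=NOT 1=0 -> 010
Step 5: G0=NOT G1=NOT 1=0 G1=G1|G2=1|0=1 G2=NOT G1=NOT 1=0 -> 010
Step 6: G0=NOT G1=NOT 1=0 G1=G1|G2=1|0=1 G2=NOT G1=NOT 1=0 -> 010
Step 7: G0=NOT G1=NOT 1=0 G1=G1|G2=1|0=1 G2=NOT G1=NOT 1=0 -> 010

010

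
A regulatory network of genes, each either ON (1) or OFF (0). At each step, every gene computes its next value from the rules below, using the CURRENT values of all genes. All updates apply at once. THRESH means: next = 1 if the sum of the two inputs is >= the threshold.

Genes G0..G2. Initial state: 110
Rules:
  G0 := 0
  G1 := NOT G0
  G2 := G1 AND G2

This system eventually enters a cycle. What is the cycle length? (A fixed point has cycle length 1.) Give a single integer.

Answer: 1

Derivation:
Step 0: 110
Step 1: G0=0(const) G1=NOT G0=NOT 1=0 G2=G1&G2=1&0=0 -> 000
Step 2: G0=0(const) G1=NOT G0=NOT 0=1 G2=G1&G2=0&0=0 -> 010
Step 3: G0=0(const) G1=NOT G0=NOT 0=1 G2=G1&G2=1&0=0 -> 010
State from step 3 equals state from step 2 -> cycle length 1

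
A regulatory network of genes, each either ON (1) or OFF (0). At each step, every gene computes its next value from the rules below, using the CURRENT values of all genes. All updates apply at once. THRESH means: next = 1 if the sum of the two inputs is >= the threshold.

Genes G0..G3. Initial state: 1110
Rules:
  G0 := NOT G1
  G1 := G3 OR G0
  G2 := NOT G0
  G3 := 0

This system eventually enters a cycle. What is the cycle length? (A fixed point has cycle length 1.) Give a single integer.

Step 0: 1110
Step 1: G0=NOT G1=NOT 1=0 G1=G3|G0=0|1=1 G2=NOT G0=NOT 1=0 G3=0(const) -> 0100
Step 2: G0=NOT G1=NOT 1=0 G1=G3|G0=0|0=0 G2=NOT G0=NOT 0=1 G3=0(const) -> 0010
Step 3: G0=NOT G1=NOT 0=1 G1=G3|G0=0|0=0 G2=NOT G0=NOT 0=1 G3=0(const) -> 1010
Step 4: G0=NOT G1=NOT 0=1 G1=G3|G0=0|1=1 G2=NOT G0=NOT 1=0 G3=0(const) -> 1100
Step 5: G0=NOT G1=NOT 1=0 G1=G3|G0=0|1=1 G2=NOT G0=NOT 1=0 G3=0(const) -> 0100
State from step 5 equals state from step 1 -> cycle length 4

Answer: 4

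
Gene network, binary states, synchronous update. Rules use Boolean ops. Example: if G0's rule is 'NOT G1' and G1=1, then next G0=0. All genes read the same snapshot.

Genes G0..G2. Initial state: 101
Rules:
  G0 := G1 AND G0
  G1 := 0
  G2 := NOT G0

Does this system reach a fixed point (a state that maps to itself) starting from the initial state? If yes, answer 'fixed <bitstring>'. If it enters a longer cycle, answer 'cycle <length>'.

Answer: fixed 001

Derivation:
Step 0: 101
Step 1: G0=G1&G0=0&1=0 G1=0(const) G2=NOT G0=NOT 1=0 -> 000
Step 2: G0=G1&G0=0&0=0 G1=0(const) G2=NOT G0=NOT 0=1 -> 001
Step 3: G0=G1&G0=0&0=0 G1=0(const) G2=NOT G0=NOT 0=1 -> 001
Fixed point reached at step 2: 001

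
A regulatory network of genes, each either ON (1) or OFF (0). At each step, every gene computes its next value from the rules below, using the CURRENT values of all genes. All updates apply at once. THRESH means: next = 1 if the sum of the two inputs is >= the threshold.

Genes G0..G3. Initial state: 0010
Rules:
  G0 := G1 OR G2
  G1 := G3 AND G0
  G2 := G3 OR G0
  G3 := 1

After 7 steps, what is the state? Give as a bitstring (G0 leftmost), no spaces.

Step 1: G0=G1|G2=0|1=1 G1=G3&G0=0&0=0 G2=G3|G0=0|0=0 G3=1(const) -> 1001
Step 2: G0=G1|G2=0|0=0 G1=G3&G0=1&1=1 G2=G3|G0=1|1=1 G3=1(const) -> 0111
Step 3: G0=G1|G2=1|1=1 G1=G3&G0=1&0=0 G2=G3|G0=1|0=1 G3=1(const) -> 1011
Step 4: G0=G1|G2=0|1=1 G1=G3&G0=1&1=1 G2=G3|G0=1|1=1 G3=1(const) -> 1111
Step 5: G0=G1|G2=1|1=1 G1=G3&G0=1&1=1 G2=G3|G0=1|1=1 G3=1(const) -> 1111
Step 6: G0=G1|G2=1|1=1 G1=G3&G0=1&1=1 G2=G3|G0=1|1=1 G3=1(const) -> 1111
Step 7: G0=G1|G2=1|1=1 G1=G3&G0=1&1=1 G2=G3|G0=1|1=1 G3=1(const) -> 1111

1111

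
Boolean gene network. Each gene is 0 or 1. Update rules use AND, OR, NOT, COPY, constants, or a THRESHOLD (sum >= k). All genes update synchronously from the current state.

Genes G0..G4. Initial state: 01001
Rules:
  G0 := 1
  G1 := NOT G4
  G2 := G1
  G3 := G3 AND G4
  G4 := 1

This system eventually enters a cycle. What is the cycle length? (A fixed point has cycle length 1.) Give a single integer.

Answer: 1

Derivation:
Step 0: 01001
Step 1: G0=1(const) G1=NOT G4=NOT 1=0 G2=G1=1 G3=G3&G4=0&1=0 G4=1(const) -> 10101
Step 2: G0=1(const) G1=NOT G4=NOT 1=0 G2=G1=0 G3=G3&G4=0&1=0 G4=1(const) -> 10001
Step 3: G0=1(const) G1=NOT G4=NOT 1=0 G2=G1=0 G3=G3&G4=0&1=0 G4=1(const) -> 10001
State from step 3 equals state from step 2 -> cycle length 1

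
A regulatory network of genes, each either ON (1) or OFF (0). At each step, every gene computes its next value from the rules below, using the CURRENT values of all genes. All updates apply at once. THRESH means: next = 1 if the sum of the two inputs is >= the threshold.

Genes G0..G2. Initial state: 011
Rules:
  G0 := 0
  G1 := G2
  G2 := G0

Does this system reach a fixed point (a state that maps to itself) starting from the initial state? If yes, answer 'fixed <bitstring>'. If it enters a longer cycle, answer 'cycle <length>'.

Answer: fixed 000

Derivation:
Step 0: 011
Step 1: G0=0(const) G1=G2=1 G2=G0=0 -> 010
Step 2: G0=0(const) G1=G2=0 G2=G0=0 -> 000
Step 3: G0=0(const) G1=G2=0 G2=G0=0 -> 000
Fixed point reached at step 2: 000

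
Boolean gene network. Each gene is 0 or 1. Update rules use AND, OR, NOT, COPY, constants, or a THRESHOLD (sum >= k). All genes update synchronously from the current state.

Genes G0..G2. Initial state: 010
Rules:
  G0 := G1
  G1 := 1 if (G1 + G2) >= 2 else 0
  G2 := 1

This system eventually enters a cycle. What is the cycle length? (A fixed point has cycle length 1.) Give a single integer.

Step 0: 010
Step 1: G0=G1=1 G1=(1+0>=2)=0 G2=1(const) -> 101
Step 2: G0=G1=0 G1=(0+1>=2)=0 G2=1(const) -> 001
Step 3: G0=G1=0 G1=(0+1>=2)=0 G2=1(const) -> 001
State from step 3 equals state from step 2 -> cycle length 1

Answer: 1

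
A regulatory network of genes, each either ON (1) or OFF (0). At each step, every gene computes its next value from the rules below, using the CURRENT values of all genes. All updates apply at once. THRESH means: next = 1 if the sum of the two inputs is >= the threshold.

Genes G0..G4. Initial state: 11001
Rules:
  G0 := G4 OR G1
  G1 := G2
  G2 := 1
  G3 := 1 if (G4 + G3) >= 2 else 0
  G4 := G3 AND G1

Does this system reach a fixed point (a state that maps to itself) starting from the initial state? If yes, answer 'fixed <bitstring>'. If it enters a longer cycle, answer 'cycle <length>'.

Step 0: 11001
Step 1: G0=G4|G1=1|1=1 G1=G2=0 G2=1(const) G3=(1+0>=2)=0 G4=G3&G1=0&1=0 -> 10100
Step 2: G0=G4|G1=0|0=0 G1=G2=1 G2=1(const) G3=(0+0>=2)=0 G4=G3&G1=0&0=0 -> 01100
Step 3: G0=G4|G1=0|1=1 G1=G2=1 G2=1(const) G3=(0+0>=2)=0 G4=G3&G1=0&1=0 -> 11100
Step 4: G0=G4|G1=0|1=1 G1=G2=1 G2=1(const) G3=(0+0>=2)=0 G4=G3&G1=0&1=0 -> 11100
Fixed point reached at step 3: 11100

Answer: fixed 11100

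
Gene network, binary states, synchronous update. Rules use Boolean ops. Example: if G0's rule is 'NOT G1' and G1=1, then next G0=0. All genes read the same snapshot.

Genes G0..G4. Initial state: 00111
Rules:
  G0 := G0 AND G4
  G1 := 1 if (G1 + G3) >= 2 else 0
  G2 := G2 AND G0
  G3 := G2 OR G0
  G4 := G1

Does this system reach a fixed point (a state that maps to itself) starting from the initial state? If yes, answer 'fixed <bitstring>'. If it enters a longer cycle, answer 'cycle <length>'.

Answer: fixed 00000

Derivation:
Step 0: 00111
Step 1: G0=G0&G4=0&1=0 G1=(0+1>=2)=0 G2=G2&G0=1&0=0 G3=G2|G0=1|0=1 G4=G1=0 -> 00010
Step 2: G0=G0&G4=0&0=0 G1=(0+1>=2)=0 G2=G2&G0=0&0=0 G3=G2|G0=0|0=0 G4=G1=0 -> 00000
Step 3: G0=G0&G4=0&0=0 G1=(0+0>=2)=0 G2=G2&G0=0&0=0 G3=G2|G0=0|0=0 G4=G1=0 -> 00000
Fixed point reached at step 2: 00000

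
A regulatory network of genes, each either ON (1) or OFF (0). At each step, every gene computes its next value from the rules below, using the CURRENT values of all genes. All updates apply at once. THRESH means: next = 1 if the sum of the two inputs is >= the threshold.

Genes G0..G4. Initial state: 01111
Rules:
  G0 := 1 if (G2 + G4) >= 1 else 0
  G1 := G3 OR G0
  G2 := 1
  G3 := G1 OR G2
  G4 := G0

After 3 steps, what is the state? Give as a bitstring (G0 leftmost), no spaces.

Step 1: G0=(1+1>=1)=1 G1=G3|G0=1|0=1 G2=1(const) G3=G1|G2=1|1=1 G4=G0=0 -> 11110
Step 2: G0=(1+0>=1)=1 G1=G3|G0=1|1=1 G2=1(const) G3=G1|G2=1|1=1 G4=G0=1 -> 11111
Step 3: G0=(1+1>=1)=1 G1=G3|G0=1|1=1 G2=1(const) G3=G1|G2=1|1=1 G4=G0=1 -> 11111

11111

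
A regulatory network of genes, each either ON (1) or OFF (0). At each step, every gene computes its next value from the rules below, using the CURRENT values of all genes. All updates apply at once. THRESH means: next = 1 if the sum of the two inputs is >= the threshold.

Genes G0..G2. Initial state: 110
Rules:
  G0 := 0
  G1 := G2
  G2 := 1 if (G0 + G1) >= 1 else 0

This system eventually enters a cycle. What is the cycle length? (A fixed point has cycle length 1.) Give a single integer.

Answer: 2

Derivation:
Step 0: 110
Step 1: G0=0(const) G1=G2=0 G2=(1+1>=1)=1 -> 001
Step 2: G0=0(const) G1=G2=1 G2=(0+0>=1)=0 -> 010
Step 3: G0=0(const) G1=G2=0 G2=(0+1>=1)=1 -> 001
State from step 3 equals state from step 1 -> cycle length 2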